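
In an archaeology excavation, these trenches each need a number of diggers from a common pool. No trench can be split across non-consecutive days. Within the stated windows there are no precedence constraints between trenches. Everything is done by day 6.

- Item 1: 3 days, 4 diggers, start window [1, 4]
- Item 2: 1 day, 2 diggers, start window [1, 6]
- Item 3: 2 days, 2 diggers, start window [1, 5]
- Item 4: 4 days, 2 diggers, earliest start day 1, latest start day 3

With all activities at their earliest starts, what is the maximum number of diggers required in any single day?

Early-start schedule: Item 1@1, Item 2@1, Item 3@1, Item 4@1.
Load per day: day 1: 10, day 2: 8, day 3: 6, day 4: 2, day 5: 0, day 6: 0.
Peak is 10.

10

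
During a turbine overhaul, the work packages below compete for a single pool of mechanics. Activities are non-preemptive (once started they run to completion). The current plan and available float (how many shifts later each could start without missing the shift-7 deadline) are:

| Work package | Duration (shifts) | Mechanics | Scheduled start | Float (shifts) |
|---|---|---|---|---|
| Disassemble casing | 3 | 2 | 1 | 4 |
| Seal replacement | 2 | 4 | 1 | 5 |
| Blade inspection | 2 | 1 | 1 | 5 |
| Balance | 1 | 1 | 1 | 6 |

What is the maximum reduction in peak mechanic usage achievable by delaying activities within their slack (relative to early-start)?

4

Early-start peak: s1:8  s2:7  s3:2  s4:0  s5:0  s6:0  s7:0 ⇒ 8.
Leveled (Disassemble casing@1, Seal replacement@4, Blade inspection@1, Balance@1): s1:4  s2:3  s3:2  s4:4  s5:4  s6:0  s7:0 ⇒ 4.
Reduction 8 − 4 = 4.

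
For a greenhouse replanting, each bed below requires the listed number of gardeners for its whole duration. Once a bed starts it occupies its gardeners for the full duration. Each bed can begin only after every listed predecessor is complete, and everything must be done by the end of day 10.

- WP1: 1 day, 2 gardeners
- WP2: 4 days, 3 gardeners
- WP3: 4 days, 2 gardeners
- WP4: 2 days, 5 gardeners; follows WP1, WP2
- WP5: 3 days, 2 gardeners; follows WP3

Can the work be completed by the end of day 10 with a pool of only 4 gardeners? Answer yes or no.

no

The minimum achievable peak is 5; 4 < 5, so no feasible schedule stays within the cap.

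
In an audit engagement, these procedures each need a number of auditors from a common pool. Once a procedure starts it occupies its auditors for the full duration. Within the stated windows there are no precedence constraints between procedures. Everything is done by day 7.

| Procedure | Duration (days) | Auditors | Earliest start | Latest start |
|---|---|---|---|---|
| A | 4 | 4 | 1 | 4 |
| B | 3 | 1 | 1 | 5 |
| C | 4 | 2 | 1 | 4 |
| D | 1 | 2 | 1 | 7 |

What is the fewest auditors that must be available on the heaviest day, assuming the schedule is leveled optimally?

Early-start (A@1, B@1, C@1, D@1) gives peak 9: d1:9  d2:7  d3:7  d4:6  d5:0  d6:0  d7:0.
Shift C→4, D→5.
Schedule A@1, B@1, C@4, D@5: d1:5  d2:5  d3:5  d4:6  d5:4  d6:2  d7:2 — peak 6.

6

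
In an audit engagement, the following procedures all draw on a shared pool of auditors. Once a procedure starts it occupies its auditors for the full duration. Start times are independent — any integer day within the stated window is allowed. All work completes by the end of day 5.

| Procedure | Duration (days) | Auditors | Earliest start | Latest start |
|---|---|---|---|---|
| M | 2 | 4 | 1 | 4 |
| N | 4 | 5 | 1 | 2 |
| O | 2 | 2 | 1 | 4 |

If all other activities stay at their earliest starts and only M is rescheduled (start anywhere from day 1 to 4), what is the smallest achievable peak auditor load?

9

M@1: d1:11  d2:11  d3:5  d4:5  d5:0 → peak 11
M@2: d1:7  d2:11  d3:9  d4:5  d5:0 → peak 11
M@3: d1:7  d2:7  d3:9  d4:9  d5:0 → peak 9
M@4: d1:7  d2:7  d3:5  d4:9  d5:4 → peak 9
Best is M@3, peak 9.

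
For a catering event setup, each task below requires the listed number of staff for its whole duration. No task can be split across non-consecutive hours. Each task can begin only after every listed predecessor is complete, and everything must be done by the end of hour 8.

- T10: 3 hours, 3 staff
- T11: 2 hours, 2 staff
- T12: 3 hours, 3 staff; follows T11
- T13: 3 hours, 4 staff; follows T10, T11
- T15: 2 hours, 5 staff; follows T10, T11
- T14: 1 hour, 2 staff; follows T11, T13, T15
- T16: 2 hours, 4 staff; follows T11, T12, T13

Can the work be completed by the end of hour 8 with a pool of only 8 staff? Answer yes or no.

no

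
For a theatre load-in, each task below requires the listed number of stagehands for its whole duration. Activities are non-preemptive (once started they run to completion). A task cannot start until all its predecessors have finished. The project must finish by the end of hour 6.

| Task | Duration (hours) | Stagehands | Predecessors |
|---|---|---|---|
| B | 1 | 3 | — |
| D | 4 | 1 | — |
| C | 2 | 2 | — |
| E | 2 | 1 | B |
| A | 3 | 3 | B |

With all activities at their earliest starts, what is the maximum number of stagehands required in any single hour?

Early-start schedule: B@1, D@1, C@1, E@2, A@2.
Load per hour: hour 1: 6, hour 2: 7, hour 3: 5, hour 4: 4, hour 5: 0, hour 6: 0.
Peak is 7.

7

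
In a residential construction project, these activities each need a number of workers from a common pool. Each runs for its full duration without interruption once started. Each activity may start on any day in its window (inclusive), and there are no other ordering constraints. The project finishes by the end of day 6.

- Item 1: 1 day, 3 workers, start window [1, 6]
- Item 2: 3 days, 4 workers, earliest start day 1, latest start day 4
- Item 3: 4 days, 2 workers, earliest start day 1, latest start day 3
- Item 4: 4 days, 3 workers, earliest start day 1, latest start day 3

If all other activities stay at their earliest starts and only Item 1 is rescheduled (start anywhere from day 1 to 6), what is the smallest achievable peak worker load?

Item 1@1: d1:12  d2:9  d3:9  d4:5  d5:0  d6:0 → peak 12
Item 1@2: d1:9  d2:12  d3:9  d4:5  d5:0  d6:0 → peak 12
Item 1@3: d1:9  d2:9  d3:12  d4:5  d5:0  d6:0 → peak 12
Item 1@4: d1:9  d2:9  d3:9  d4:8  d5:0  d6:0 → peak 9
Item 1@5: d1:9  d2:9  d3:9  d4:5  d5:3  d6:0 → peak 9
Item 1@6: d1:9  d2:9  d3:9  d4:5  d5:0  d6:3 → peak 9
Best is Item 1@4, peak 9.

9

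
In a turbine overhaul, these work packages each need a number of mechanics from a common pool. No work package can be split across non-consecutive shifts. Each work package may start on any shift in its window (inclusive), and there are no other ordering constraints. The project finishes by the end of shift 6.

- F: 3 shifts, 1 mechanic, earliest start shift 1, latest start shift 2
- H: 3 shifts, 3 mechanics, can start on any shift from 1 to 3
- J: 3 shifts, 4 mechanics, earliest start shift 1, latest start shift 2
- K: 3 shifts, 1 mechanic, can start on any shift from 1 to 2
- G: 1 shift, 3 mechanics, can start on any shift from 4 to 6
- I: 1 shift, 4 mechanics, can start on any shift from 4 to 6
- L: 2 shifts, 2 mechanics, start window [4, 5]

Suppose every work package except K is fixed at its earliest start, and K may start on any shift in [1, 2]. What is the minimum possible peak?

9

K@1: s1:9  s2:9  s3:9  s4:9  s5:2  s6:0 → peak 9
K@2: s1:8  s2:9  s3:9  s4:10  s5:2  s6:0 → peak 10
Best is K@1, peak 9.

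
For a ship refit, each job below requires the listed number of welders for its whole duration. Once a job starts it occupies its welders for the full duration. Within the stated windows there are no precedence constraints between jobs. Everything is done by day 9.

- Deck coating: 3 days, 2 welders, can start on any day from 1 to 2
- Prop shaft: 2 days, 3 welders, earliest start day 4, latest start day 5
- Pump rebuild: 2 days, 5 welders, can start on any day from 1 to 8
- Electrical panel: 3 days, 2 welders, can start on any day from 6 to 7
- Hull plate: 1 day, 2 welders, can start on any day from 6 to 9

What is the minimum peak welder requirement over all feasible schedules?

Schedule Deck coating@1, Prop shaft@4, Pump rebuild@1, Electrical panel@6, Hull plate@6: d1:7  d2:7  d3:2  d4:3  d5:3  d6:4  d7:2  d8:2  d9:0 — peak 7.

7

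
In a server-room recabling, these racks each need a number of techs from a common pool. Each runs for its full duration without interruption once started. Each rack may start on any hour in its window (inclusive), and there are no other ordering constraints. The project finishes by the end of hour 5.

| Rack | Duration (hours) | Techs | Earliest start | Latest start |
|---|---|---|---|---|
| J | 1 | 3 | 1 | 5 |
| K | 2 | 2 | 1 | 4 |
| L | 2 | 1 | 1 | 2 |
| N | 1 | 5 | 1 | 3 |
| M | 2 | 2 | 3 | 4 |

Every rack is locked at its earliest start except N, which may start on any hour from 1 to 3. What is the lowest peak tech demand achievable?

7

N@1: h1:11  h2:3  h3:2  h4:2  h5:0 → peak 11
N@2: h1:6  h2:8  h3:2  h4:2  h5:0 → peak 8
N@3: h1:6  h2:3  h3:7  h4:2  h5:0 → peak 7
Best is N@3, peak 7.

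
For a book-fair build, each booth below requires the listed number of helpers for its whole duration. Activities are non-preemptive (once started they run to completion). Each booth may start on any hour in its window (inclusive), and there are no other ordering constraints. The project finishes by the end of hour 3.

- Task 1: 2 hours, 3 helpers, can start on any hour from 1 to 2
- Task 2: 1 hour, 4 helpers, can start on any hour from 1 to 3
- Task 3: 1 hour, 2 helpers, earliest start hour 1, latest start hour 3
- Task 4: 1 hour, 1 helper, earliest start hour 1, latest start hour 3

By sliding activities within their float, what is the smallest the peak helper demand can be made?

Early-start (Task 1@1, Task 2@1, Task 3@1, Task 4@1) gives peak 10: h1:10  h2:3  h3:0.
Shift Task 2→3, Task 4→2.
Schedule Task 1@1, Task 2@3, Task 3@1, Task 4@2: h1:5  h2:4  h3:4 — peak 5.
Total helper-hours = 13 over 3 hours ⇒ peak ≥ ⌈13/3⌉ = 5, so 5 is optimal.

5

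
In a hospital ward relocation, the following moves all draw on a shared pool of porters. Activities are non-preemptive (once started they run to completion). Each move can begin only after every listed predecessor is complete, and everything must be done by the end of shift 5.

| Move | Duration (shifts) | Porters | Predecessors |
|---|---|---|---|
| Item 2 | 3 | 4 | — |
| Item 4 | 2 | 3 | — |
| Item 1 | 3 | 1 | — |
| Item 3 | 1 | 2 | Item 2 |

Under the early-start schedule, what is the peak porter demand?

Early-start schedule: Item 2@1, Item 4@1, Item 1@1, Item 3@4.
Load per shift: shift 1: 8, shift 2: 8, shift 3: 5, shift 4: 2, shift 5: 0.
Peak is 8.

8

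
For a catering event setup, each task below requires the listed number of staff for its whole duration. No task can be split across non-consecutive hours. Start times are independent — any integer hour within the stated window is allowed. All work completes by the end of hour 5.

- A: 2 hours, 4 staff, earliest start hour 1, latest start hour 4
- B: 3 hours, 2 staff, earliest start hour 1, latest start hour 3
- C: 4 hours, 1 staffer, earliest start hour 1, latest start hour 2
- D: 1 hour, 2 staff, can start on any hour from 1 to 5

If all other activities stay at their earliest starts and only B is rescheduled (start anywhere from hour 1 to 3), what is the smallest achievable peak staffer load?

B@1: h1:9  h2:7  h3:3  h4:1  h5:0 → peak 9
B@2: h1:7  h2:7  h3:3  h4:3  h5:0 → peak 7
B@3: h1:7  h2:5  h3:3  h4:3  h5:2 → peak 7
Best is B@2, peak 7.

7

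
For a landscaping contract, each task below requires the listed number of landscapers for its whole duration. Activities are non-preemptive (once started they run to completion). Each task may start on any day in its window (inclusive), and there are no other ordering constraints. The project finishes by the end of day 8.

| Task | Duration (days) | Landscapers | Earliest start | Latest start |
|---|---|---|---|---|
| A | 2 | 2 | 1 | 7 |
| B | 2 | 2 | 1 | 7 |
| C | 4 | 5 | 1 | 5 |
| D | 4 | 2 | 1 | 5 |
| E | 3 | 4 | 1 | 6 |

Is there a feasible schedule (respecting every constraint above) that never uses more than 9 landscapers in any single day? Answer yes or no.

yes

Schedule A@1, B@3, C@1, D@5, E@5: d1:7  d2:7  d3:7  d4:7  d5:6  d6:6  d7:6  d8:2 — peak 7 ≤ 9.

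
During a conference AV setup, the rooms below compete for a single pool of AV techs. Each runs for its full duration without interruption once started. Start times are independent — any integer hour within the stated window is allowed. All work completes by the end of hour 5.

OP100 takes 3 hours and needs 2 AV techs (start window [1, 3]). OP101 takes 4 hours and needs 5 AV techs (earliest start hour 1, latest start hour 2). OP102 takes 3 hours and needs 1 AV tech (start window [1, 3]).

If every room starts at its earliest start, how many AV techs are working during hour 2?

At early start, hour 2 has: OP100, OP101, OP102.
Demand: 2 + 5 + 1 = 8.

8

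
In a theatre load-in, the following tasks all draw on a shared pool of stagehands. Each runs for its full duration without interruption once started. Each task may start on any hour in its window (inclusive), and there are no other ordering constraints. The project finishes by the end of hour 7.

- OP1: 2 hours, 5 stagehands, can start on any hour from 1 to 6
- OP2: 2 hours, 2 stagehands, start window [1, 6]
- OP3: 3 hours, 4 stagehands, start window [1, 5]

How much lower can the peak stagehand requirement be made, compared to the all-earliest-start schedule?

6

Early-start peak: h1:11  h2:11  h3:4  h4:0  h5:0  h6:0  h7:0 ⇒ 11.
Leveled (OP1@1, OP2@3, OP3@5): h1:5  h2:5  h3:2  h4:2  h5:4  h6:4  h7:4 ⇒ 5.
Reduction 11 − 5 = 6.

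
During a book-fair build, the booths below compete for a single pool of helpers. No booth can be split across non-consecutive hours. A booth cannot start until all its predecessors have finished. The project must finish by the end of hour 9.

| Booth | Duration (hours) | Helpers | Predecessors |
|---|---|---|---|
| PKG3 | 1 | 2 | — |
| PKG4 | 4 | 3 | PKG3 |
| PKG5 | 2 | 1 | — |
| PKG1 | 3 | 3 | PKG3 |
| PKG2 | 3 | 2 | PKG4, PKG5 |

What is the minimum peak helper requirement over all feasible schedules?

Early-start (PKG3@1, PKG4@2, PKG5@1, PKG1@2, PKG2@6) gives peak 7: h1:3  h2:7  h3:6  h4:6  h5:3  h6:2  h7:2  h8:2  h9:0.
Shift PKG1→6.
Schedule PKG3@1, PKG4@2, PKG5@1, PKG1@6, PKG2@6: h1:3  h2:4  h3:3  h4:3  h5:3  h6:5  h7:5  h8:5  h9:0 — peak 5.

5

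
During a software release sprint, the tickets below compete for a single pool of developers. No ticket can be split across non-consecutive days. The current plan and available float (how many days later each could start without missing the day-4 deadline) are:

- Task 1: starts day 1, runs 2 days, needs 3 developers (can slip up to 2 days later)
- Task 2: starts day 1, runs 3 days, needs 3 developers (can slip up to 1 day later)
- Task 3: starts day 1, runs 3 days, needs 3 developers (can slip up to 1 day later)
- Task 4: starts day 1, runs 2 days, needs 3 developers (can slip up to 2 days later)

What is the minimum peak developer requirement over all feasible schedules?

9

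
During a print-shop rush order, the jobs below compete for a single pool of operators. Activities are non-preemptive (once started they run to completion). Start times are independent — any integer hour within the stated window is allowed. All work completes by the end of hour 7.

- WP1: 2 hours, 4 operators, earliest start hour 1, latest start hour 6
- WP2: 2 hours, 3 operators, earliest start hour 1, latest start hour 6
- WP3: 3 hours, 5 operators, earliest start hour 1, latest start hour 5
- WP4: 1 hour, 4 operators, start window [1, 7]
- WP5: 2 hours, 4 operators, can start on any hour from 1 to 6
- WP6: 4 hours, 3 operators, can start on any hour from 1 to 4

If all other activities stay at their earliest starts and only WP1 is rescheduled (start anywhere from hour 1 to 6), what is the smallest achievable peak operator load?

19

WP1@1: h1:23  h2:19  h3:8  h4:3  h5:0  h6:0  h7:0 → peak 23
WP1@2: h1:19  h2:19  h3:12  h4:3  h5:0  h6:0  h7:0 → peak 19
WP1@3: h1:19  h2:15  h3:12  h4:7  h5:0  h6:0  h7:0 → peak 19
WP1@4: h1:19  h2:15  h3:8  h4:7  h5:4  h6:0  h7:0 → peak 19
WP1@5: h1:19  h2:15  h3:8  h4:3  h5:4  h6:4  h7:0 → peak 19
WP1@6: h1:19  h2:15  h3:8  h4:3  h5:0  h6:4  h7:4 → peak 19
Best is WP1@2, peak 19.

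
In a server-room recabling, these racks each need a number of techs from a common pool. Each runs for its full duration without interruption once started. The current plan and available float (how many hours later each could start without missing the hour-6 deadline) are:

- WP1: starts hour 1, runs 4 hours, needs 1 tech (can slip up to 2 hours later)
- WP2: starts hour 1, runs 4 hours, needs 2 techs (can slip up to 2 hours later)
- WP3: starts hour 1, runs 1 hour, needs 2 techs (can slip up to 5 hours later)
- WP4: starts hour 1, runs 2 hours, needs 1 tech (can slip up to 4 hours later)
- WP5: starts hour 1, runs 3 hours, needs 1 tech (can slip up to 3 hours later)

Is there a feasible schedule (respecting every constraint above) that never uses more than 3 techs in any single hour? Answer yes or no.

no

Total tech-hours = 19; over 6 hours the average is 19/6 > 3, so some hour must exceed 3.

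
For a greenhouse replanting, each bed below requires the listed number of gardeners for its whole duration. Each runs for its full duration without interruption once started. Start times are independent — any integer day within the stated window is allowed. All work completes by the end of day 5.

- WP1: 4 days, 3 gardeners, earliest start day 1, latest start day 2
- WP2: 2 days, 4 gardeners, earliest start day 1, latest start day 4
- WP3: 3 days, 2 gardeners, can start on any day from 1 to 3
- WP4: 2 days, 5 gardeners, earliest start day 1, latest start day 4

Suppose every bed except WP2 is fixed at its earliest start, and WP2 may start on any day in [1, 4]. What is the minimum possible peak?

WP2@1: d1:14  d2:14  d3:5  d4:3  d5:0 → peak 14
WP2@2: d1:10  d2:14  d3:9  d4:3  d5:0 → peak 14
WP2@3: d1:10  d2:10  d3:9  d4:7  d5:0 → peak 10
WP2@4: d1:10  d2:10  d3:5  d4:7  d5:4 → peak 10
Best is WP2@3, peak 10.

10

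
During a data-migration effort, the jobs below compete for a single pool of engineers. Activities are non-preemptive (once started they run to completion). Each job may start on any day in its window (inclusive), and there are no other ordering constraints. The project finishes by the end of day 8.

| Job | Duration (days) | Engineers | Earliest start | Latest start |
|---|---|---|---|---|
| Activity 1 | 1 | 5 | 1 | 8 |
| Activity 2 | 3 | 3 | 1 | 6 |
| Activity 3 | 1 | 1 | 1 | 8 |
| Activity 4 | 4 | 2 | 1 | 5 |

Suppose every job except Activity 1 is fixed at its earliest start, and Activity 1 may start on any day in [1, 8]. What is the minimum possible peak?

6

Activity 1@1: d1:11  d2:5  d3:5  d4:2  d5:0  d6:0  d7:0  d8:0 → peak 11
Activity 1@2: d1:6  d2:10  d3:5  d4:2  d5:0  d6:0  d7:0  d8:0 → peak 10
Activity 1@3: d1:6  d2:5  d3:10  d4:2  d5:0  d6:0  d7:0  d8:0 → peak 10
Activity 1@4: d1:6  d2:5  d3:5  d4:7  d5:0  d6:0  d7:0  d8:0 → peak 7
Activity 1@5: d1:6  d2:5  d3:5  d4:2  d5:5  d6:0  d7:0  d8:0 → peak 6
Activity 1@6: d1:6  d2:5  d3:5  d4:2  d5:0  d6:5  d7:0  d8:0 → peak 6
Activity 1@7: d1:6  d2:5  d3:5  d4:2  d5:0  d6:0  d7:5  d8:0 → peak 6
Activity 1@8: d1:6  d2:5  d3:5  d4:2  d5:0  d6:0  d7:0  d8:5 → peak 6
Best is Activity 1@5, peak 6.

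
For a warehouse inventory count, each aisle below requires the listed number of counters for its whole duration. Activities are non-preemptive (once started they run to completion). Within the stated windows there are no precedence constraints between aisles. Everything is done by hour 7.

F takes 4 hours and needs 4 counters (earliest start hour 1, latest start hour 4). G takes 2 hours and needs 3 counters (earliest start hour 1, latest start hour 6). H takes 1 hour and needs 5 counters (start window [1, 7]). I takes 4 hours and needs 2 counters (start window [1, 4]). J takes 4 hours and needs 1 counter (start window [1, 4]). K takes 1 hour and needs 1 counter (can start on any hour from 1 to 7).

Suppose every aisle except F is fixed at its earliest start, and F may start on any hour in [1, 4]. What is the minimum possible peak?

F@1: h1:16  h2:10  h3:7  h4:7  h5:0  h6:0  h7:0 → peak 16
F@2: h1:12  h2:10  h3:7  h4:7  h5:4  h6:0  h7:0 → peak 12
F@3: h1:12  h2:6  h3:7  h4:7  h5:4  h6:4  h7:0 → peak 12
F@4: h1:12  h2:6  h3:3  h4:7  h5:4  h6:4  h7:4 → peak 12
Best is F@2, peak 12.

12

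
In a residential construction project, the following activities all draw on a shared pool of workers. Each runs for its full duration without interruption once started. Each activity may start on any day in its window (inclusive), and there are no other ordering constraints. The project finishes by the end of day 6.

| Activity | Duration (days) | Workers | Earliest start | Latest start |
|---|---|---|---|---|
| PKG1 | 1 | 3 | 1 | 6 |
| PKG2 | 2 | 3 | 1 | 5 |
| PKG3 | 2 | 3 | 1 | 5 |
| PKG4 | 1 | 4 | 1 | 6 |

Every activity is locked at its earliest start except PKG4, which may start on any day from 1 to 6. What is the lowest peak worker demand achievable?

9

PKG4@1: d1:13  d2:6  d3:0  d4:0  d5:0  d6:0 → peak 13
PKG4@2: d1:9  d2:10  d3:0  d4:0  d5:0  d6:0 → peak 10
PKG4@3: d1:9  d2:6  d3:4  d4:0  d5:0  d6:0 → peak 9
PKG4@4: d1:9  d2:6  d3:0  d4:4  d5:0  d6:0 → peak 9
PKG4@5: d1:9  d2:6  d3:0  d4:0  d5:4  d6:0 → peak 9
PKG4@6: d1:9  d2:6  d3:0  d4:0  d5:0  d6:4 → peak 9
Best is PKG4@3, peak 9.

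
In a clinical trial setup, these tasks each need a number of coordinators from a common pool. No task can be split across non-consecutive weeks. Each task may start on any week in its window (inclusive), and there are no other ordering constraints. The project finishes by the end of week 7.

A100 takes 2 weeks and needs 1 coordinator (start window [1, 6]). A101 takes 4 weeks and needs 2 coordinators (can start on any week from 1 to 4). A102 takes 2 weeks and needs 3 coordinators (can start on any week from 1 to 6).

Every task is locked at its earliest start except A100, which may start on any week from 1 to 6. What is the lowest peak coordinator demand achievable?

A100@1: w1:6  w2:6  w3:2  w4:2  w5:0  w6:0  w7:0 → peak 6
A100@2: w1:5  w2:6  w3:3  w4:2  w5:0  w6:0  w7:0 → peak 6
A100@3: w1:5  w2:5  w3:3  w4:3  w5:0  w6:0  w7:0 → peak 5
A100@4: w1:5  w2:5  w3:2  w4:3  w5:1  w6:0  w7:0 → peak 5
A100@5: w1:5  w2:5  w3:2  w4:2  w5:1  w6:1  w7:0 → peak 5
A100@6: w1:5  w2:5  w3:2  w4:2  w5:0  w6:1  w7:1 → peak 5
Best is A100@3, peak 5.

5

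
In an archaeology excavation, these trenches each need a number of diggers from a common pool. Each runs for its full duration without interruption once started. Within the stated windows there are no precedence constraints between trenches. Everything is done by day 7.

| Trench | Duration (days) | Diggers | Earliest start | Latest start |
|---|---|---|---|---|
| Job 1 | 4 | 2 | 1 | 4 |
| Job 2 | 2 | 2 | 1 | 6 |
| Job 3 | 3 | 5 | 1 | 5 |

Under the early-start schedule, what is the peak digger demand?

Early-start schedule: Job 1@1, Job 2@1, Job 3@1.
Load per day: day 1: 9, day 2: 9, day 3: 7, day 4: 2, day 5: 0, day 6: 0, day 7: 0.
Peak is 9.

9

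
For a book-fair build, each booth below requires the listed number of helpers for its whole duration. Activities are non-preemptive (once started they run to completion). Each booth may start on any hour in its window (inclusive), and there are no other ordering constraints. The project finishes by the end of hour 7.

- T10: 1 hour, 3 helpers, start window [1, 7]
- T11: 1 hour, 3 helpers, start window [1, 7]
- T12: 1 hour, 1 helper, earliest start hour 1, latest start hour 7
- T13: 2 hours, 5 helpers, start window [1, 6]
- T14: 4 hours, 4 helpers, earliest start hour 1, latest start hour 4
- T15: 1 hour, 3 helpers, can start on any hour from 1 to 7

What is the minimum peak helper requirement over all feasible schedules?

Early-start (T10@1, T11@1, T12@1, T13@1, T14@1, T15@1) gives peak 19: h1:19  h2:9  h3:4  h4:4  h5:0  h6:0  h7:0.
Shift T13→2, T14→4, T15→4.
Schedule T10@1, T11@1, T12@1, T13@2, T14@4, T15@4: h1:7  h2:5  h3:5  h4:7  h5:4  h6:4  h7:4 — peak 7.

7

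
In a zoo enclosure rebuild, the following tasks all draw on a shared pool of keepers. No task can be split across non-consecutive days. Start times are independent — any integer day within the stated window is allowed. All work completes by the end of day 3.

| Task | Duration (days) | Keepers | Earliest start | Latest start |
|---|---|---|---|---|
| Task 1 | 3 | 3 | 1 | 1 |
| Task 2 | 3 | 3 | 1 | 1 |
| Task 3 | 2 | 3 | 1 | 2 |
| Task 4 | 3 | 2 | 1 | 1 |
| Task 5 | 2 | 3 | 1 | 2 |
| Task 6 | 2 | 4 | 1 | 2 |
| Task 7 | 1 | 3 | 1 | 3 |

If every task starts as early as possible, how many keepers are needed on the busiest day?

Early-start schedule: Task 1@1, Task 2@1, Task 3@1, Task 4@1, Task 5@1, Task 6@1, Task 7@1.
Load per day: day 1: 21, day 2: 18, day 3: 8.
Peak is 21.

21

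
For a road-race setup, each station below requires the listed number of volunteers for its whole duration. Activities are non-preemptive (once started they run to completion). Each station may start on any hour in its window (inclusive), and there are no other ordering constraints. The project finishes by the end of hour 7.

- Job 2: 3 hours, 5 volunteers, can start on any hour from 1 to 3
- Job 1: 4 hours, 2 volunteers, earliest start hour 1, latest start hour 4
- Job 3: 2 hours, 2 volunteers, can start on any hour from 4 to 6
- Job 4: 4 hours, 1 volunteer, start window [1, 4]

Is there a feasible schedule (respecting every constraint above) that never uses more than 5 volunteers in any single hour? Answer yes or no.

yes

Schedule Job 2@1, Job 1@4, Job 3@4, Job 4@4: h1:5  h2:5  h3:5  h4:5  h5:5  h6:3  h7:3 — peak 5 ≤ 5.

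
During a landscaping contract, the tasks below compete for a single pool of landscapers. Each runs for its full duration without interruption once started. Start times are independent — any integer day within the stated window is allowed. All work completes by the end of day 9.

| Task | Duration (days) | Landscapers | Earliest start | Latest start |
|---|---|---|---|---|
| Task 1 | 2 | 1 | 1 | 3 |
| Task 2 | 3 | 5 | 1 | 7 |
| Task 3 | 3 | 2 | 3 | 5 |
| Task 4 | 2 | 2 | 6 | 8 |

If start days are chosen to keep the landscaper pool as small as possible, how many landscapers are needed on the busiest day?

Early-start (Task 1@1, Task 2@1, Task 3@3, Task 4@6) gives peak 7: d1:6  d2:6  d3:7  d4:2  d5:2  d6:2  d7:2  d8:0  d9:0.
Shift Task 3→4.
Schedule Task 1@1, Task 2@1, Task 3@4, Task 4@6: d1:6  d2:6  d3:5  d4:2  d5:2  d6:4  d7:2  d8:0  d9:0 — peak 6.

6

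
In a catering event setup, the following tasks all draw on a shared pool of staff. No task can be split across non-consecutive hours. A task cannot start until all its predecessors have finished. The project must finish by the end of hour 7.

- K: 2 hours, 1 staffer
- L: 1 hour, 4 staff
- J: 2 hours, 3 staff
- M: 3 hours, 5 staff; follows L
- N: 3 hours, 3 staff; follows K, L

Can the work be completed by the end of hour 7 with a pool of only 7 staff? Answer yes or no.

yes

Schedule K@1, L@1, J@5, M@2, N@5: h1:5  h2:6  h3:5  h4:5  h5:6  h6:6  h7:3 — peak 6 ≤ 7.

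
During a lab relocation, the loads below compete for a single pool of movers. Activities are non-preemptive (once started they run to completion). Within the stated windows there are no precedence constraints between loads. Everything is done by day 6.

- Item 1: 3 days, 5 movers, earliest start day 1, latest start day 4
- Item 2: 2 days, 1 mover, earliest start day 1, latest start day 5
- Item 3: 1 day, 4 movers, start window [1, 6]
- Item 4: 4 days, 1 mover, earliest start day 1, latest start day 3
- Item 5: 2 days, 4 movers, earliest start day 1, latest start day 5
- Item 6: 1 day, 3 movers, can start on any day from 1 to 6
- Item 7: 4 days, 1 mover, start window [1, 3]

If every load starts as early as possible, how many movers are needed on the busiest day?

Early-start schedule: Item 1@1, Item 2@1, Item 3@1, Item 4@1, Item 5@1, Item 6@1, Item 7@1.
Load per day: day 1: 19, day 2: 12, day 3: 7, day 4: 2, day 5: 0, day 6: 0.
Peak is 19.

19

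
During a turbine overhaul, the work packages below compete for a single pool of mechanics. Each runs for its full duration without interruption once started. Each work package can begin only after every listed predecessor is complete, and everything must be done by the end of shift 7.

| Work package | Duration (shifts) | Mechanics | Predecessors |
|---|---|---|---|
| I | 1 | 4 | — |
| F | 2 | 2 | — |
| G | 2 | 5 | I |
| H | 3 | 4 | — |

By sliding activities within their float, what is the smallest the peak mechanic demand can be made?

6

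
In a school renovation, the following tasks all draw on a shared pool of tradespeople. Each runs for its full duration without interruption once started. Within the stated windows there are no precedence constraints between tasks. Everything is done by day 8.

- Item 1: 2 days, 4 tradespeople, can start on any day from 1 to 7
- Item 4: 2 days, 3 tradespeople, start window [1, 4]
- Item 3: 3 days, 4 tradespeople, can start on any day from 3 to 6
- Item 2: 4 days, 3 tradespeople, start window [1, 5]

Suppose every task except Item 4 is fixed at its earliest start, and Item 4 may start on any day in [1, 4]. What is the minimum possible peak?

10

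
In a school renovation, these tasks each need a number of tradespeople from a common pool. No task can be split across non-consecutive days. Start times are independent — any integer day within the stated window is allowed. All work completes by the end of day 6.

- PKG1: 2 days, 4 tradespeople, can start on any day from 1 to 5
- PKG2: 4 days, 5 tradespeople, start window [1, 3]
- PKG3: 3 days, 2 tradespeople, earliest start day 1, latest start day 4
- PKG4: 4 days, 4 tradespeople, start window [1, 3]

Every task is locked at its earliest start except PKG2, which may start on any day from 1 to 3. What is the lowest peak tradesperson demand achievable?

11

PKG2@1: d1:15  d2:15  d3:11  d4:9  d5:0  d6:0 → peak 15
PKG2@2: d1:10  d2:15  d3:11  d4:9  d5:5  d6:0 → peak 15
PKG2@3: d1:10  d2:10  d3:11  d4:9  d5:5  d6:5 → peak 11
Best is PKG2@3, peak 11.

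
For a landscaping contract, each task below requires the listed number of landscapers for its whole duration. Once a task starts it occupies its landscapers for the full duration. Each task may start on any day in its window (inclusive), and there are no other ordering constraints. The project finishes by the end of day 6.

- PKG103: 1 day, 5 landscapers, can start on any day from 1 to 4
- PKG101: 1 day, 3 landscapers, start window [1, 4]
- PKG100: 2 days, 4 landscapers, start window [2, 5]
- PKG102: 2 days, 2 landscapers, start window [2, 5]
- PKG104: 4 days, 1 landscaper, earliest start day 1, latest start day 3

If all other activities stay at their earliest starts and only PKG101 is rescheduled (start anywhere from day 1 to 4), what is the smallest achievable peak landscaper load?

7

PKG101@1: d1:9  d2:7  d3:7  d4:1  d5:0  d6:0 → peak 9
PKG101@2: d1:6  d2:10  d3:7  d4:1  d5:0  d6:0 → peak 10
PKG101@3: d1:6  d2:7  d3:10  d4:1  d5:0  d6:0 → peak 10
PKG101@4: d1:6  d2:7  d3:7  d4:4  d5:0  d6:0 → peak 7
Best is PKG101@4, peak 7.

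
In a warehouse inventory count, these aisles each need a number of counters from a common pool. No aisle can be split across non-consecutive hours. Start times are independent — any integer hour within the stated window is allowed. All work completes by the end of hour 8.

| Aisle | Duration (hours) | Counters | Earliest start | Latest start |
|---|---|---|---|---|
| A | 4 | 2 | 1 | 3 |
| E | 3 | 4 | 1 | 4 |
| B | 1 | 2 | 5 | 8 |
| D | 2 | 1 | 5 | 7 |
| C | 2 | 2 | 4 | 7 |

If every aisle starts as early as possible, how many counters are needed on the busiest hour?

Early-start schedule: A@1, E@1, B@5, D@5, C@4.
Load per hour: hour 1: 6, hour 2: 6, hour 3: 6, hour 4: 4, hour 5: 5, hour 6: 1, hour 7: 0, hour 8: 0.
Peak is 6.

6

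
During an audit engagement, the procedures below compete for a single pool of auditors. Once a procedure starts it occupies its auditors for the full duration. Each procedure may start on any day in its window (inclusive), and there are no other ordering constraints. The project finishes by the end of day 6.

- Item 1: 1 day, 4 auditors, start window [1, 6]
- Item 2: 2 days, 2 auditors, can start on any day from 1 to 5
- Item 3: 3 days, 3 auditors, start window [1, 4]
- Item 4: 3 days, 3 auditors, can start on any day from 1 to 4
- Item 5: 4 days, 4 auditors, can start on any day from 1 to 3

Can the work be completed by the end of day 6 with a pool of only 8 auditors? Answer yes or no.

The minimum achievable peak is 9; 8 < 9, so no feasible schedule stays within the cap.

no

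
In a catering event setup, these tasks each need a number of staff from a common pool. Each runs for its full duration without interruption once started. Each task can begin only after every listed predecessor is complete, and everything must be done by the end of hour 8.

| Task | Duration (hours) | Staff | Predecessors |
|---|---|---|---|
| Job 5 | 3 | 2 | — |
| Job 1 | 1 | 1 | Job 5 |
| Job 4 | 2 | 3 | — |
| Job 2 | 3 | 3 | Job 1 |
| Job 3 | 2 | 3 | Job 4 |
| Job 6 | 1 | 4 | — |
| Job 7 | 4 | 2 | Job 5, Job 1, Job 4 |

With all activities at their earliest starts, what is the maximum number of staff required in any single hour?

Early-start schedule: Job 5@1, Job 1@4, Job 4@1, Job 2@5, Job 3@3, Job 6@1, Job 7@5.
Load per hour: hour 1: 9, hour 2: 5, hour 3: 5, hour 4: 4, hour 5: 5, hour 6: 5, hour 7: 5, hour 8: 2.
Peak is 9.

9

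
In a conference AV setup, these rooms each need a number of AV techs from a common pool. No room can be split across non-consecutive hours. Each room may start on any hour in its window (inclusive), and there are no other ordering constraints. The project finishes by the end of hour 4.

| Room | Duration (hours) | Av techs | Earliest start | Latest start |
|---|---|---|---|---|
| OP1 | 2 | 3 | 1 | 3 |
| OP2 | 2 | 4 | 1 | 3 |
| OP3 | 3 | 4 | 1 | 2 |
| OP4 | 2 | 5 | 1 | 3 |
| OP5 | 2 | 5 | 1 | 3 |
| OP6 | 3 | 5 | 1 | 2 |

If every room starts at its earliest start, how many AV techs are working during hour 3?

At early start, hour 3 has: OP3, OP6.
Demand: 4 + 5 = 9.

9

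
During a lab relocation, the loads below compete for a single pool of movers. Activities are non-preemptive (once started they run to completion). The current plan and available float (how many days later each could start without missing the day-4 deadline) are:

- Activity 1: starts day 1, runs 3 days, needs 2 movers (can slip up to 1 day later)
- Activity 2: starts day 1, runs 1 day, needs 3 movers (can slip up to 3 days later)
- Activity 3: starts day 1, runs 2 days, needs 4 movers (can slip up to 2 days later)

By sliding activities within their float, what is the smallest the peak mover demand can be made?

Early-start (Activity 1@1, Activity 2@1, Activity 3@1) gives peak 9: d1:9  d2:6  d3:2  d4:0.
Shift Activity 3→2.
Schedule Activity 1@1, Activity 2@1, Activity 3@2: d1:5  d2:6  d3:6  d4:0 — peak 6.
No arrangement of the 24 feasible schedules does better.

6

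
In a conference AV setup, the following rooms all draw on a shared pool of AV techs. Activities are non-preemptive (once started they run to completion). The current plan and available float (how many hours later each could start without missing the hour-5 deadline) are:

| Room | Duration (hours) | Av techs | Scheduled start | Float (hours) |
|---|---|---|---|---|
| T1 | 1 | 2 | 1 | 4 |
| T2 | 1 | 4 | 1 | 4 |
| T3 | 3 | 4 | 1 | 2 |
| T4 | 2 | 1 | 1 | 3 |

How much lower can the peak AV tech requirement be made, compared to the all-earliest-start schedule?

6

Early-start peak: h1:11  h2:5  h3:4  h4:0  h5:0 ⇒ 11.
Leveled (T1@1, T2@2, T3@3, T4@1): h1:3  h2:5  h3:4  h4:4  h5:4 ⇒ 5.
Reduction 11 − 5 = 6.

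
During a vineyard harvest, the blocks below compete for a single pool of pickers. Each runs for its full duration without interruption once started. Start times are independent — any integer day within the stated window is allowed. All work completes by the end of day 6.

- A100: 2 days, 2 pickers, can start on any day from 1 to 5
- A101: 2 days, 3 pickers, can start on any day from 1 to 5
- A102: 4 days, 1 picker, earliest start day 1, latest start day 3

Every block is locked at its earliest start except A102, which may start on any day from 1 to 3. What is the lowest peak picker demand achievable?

5

A102@1: d1:6  d2:6  d3:1  d4:1  d5:0  d6:0 → peak 6
A102@2: d1:5  d2:6  d3:1  d4:1  d5:1  d6:0 → peak 6
A102@3: d1:5  d2:5  d3:1  d4:1  d5:1  d6:1 → peak 5
Best is A102@3, peak 5.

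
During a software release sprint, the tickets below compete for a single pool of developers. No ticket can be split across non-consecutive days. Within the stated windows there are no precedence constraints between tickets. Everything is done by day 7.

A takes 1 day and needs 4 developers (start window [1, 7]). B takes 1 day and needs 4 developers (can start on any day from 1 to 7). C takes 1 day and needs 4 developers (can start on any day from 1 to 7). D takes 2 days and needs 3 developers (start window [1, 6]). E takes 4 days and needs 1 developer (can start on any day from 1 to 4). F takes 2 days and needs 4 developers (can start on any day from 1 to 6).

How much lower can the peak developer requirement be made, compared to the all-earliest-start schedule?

Early-start peak: d1:20  d2:8  d3:1  d4:1  d5:0  d6:0  d7:0 ⇒ 20.
Leveled (A@1, B@2, C@3, D@4, E@1, F@6): d1:5  d2:5  d3:5  d4:4  d5:3  d6:4  d7:4 ⇒ 5.
Reduction 20 − 5 = 15.

15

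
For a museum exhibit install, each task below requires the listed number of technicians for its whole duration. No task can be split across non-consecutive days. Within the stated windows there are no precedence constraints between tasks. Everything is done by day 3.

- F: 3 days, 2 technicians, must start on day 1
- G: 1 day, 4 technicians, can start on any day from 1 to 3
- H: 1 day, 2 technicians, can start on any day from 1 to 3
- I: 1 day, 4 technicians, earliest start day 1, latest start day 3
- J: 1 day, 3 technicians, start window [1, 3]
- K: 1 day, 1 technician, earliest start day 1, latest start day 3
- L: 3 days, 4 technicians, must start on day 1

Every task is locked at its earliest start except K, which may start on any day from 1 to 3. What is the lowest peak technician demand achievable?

K@1: d1:20  d2:6  d3:6 → peak 20
K@2: d1:19  d2:7  d3:6 → peak 19
K@3: d1:19  d2:6  d3:7 → peak 19
Best is K@2, peak 19.

19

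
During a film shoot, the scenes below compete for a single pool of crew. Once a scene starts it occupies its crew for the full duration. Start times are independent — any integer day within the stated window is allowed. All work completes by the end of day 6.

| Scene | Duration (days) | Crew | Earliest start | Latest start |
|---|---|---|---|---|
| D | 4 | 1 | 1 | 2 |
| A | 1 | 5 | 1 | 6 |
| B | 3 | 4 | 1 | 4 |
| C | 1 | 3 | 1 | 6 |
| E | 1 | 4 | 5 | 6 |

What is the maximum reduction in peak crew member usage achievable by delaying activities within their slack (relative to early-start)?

8

Early-start peak: d1:13  d2:5  d3:5  d4:1  d5:4  d6:0 ⇒ 13.
Leveled (D@1, A@5, B@1, C@4, E@6): d1:5  d2:5  d3:5  d4:4  d5:5  d6:4 ⇒ 5.
Reduction 13 − 5 = 8.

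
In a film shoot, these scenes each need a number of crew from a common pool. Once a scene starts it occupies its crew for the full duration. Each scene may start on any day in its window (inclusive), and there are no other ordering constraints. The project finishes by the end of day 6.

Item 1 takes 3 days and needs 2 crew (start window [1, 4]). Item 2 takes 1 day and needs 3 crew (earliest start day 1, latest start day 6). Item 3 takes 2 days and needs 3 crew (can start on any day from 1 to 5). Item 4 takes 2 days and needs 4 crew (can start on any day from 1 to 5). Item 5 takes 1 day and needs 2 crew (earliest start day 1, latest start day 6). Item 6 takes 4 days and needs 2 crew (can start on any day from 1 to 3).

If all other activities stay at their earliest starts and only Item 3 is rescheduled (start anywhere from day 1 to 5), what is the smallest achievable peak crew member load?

Item 3@1: d1:16  d2:11  d3:4  d4:2  d5:0  d6:0 → peak 16
Item 3@2: d1:13  d2:11  d3:7  d4:2  d5:0  d6:0 → peak 13
Item 3@3: d1:13  d2:8  d3:7  d4:5  d5:0  d6:0 → peak 13
Item 3@4: d1:13  d2:8  d3:4  d4:5  d5:3  d6:0 → peak 13
Item 3@5: d1:13  d2:8  d3:4  d4:2  d5:3  d6:3 → peak 13
Best is Item 3@2, peak 13.

13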